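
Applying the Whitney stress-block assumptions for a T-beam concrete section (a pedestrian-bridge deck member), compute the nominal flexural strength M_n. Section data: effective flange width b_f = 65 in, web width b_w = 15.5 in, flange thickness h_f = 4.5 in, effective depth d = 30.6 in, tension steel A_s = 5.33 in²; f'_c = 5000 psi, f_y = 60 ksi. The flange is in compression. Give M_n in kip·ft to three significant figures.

M_n ≈ 800 kip·ft

Tension: T = A_s f_y = 5.33 × 60 = 319.8 kips.
Try a within the flange: a = T/(0.85 f'_c b_f) = 319.8/(0.85 × 5 × 65) = 1.158 in.
Since a = 1.158 ≤ h_f = 4.5 in, the stress block lies entirely in the flange; analyse as a rectangular beam of width b_f.
M_n = T(d − a/2) = 319.8 × (30.6 − 0.579) = 9600.7 kip·in.
M_n = 9600.7/12 = 800.06 kip·ft.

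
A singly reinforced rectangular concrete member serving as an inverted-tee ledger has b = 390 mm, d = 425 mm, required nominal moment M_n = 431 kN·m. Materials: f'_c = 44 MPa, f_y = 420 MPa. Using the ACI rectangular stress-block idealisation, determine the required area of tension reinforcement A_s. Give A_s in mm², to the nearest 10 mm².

With M_n = 0.85 f'_c a b (d − a/2), solve the quadratic for a:
a = d − √(d² − 2M_n/(0.85 f'_c b)) = 425 − √(425² − 2 × 431×10⁶/(0.85 × 44 × 390)) = 76.39 mm.
A_s = 0.85 f'_c a b / f_y = 0.85 × 44 × 76.39 × 390 / 420 = 2652.9 mm².

A_s ≈ 2650 mm²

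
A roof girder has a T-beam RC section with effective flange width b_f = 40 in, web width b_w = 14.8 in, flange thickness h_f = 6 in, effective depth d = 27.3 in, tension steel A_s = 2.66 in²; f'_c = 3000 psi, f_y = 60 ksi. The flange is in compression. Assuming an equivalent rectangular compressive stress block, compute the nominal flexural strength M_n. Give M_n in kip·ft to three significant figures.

M_n ≈ 353 kip·ft

Tension: T = A_s f_y = 2.66 × 60 = 159.6 kips.
Try a within the flange: a = T/(0.85 f'_c b_f) = 159.6/(0.85 × 3 × 40) = 1.565 in.
Since a = 1.565 ≤ h_f = 6 in, the stress block lies entirely in the flange; analyse as a rectangular beam of width b_f.
M_n = T(d − a/2) = 159.6 × (27.3 − 0.7825) = 4232.2 kip·in.
M_n = 4232.2/12 = 352.68 kip·ft.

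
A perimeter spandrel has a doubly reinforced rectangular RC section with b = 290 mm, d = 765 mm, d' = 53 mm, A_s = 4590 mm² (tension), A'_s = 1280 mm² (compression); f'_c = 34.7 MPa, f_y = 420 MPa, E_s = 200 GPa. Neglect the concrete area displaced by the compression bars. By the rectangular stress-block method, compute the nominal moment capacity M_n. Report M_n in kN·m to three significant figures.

Assume both tension and compression steel yield.
Net tension couple steel: A_s − A'_s = 3310 mm².
a = (A_s − A'_s) f_y / (0.85 f'_c b) = 1390200/(0.85 × 34.7 × 290) = 162.53 mm.
c = a/β₁ = 162.53/0.802 = 202.66 mm; ε'_s = 0.003(c − d')/c = 0.0022 ≥ f_y/E_s = 0.0021, so compression steel does yield.
M_n = (A_s − A'_s) f_y (d − a/2) + A'_s f_y (d − d') = [1390200 × (765 − 81.265) + 537600 × (765 − 53)] × 10⁻⁶ = 950.53 + 382.77 = 1333.30 kN·m.

M_n ≈ 1330 kN·m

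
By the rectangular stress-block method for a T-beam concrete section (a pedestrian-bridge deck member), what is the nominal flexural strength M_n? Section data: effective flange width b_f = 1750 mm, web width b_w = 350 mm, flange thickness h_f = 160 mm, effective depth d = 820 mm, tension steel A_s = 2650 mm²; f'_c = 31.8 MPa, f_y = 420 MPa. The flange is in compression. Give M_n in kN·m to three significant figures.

Tension: T = A_s f_y = 2650 × 420 = 1113000 N.
Try a within the flange: a = T/(0.85 f'_c b_f) = 1113000/(0.85 × 31.8 × 1750) = 23.53 mm.
Since a = 23.53 ≤ h_f = 160 mm, the stress block lies entirely in the flange; analyse as a rectangular beam of width b_f.
M_n = T(d − a/2) = 1113000 × (820 − 11.765) = 899.57 × 10⁶ N·mm.
M_n = 899.57 kN·m.

M_n ≈ 900 kN·m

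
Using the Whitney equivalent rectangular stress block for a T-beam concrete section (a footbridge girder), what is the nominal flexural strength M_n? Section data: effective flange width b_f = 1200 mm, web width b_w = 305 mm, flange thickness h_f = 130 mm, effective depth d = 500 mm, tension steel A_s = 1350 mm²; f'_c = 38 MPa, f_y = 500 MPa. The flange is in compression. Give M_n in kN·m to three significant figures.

Tension: T = A_s f_y = 1350 × 500 = 675000 N.
Try a within the flange: a = T/(0.85 f'_c b_f) = 675000/(0.85 × 38 × 1200) = 17.41 mm.
Since a = 17.41 ≤ h_f = 130 mm, the stress block lies entirely in the flange; analyse as a rectangular beam of width b_f.
M_n = T(d − a/2) = 675000 × (500 − 8.705) = 331.62 × 10⁶ N·mm.
M_n = 331.62 kN·m.

M_n ≈ 332 kN·m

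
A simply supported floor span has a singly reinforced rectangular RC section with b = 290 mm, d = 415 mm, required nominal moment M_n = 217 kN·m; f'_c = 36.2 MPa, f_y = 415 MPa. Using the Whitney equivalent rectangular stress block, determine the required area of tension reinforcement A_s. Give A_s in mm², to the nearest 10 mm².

With M_n = 0.85 f'_c a b (d − a/2), solve the quadratic for a:
a = d − √(d² − 2M_n/(0.85 f'_c b)) = 415 − √(415² − 2 × 217×10⁶/(0.85 × 36.2 × 290)) = 63.45 mm.
A_s = 0.85 f'_c a b / f_y = 0.85 × 36.2 × 63.45 × 290 / 415 = 1364.3 mm².

A_s ≈ 1360 mm²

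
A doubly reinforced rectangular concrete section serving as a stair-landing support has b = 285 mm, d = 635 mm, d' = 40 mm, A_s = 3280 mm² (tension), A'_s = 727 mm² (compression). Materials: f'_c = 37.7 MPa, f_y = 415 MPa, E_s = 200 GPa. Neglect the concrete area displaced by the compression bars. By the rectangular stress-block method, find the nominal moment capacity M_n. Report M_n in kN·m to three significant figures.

M_n ≈ 791 kN·m

Assume both tension and compression steel yield.
Net tension couple steel: A_s − A'_s = 2553 mm².
a = (A_s − A'_s) f_y / (0.85 f'_c b) = 1059495/(0.85 × 37.7 × 285) = 116.01 mm.
c = a/β₁ = 116.01/0.781 = 148.54 mm; ε'_s = 0.003(c − d')/c = 0.0022 ≥ f_y/E_s = 0.0021, so compression steel does yield.
M_n = (A_s − A'_s) f_y (d − a/2) + A'_s f_y (d − d') = [1059495 × (635 − 58.005) + 301705 × (635 − 40)] × 10⁻⁶ = 611.32 + 179.51 = 790.83 kN·m.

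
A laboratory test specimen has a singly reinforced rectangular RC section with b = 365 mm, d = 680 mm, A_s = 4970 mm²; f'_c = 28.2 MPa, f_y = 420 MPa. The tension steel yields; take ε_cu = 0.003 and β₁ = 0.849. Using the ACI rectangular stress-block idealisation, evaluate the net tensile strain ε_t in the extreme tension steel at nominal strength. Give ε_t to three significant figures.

ε_t ≈ 0.00426

a = A_s f_y/(0.85 f'_c b) = 238.59 mm.
β₁ = 0.849, so c = a/β₁ = 238.59/0.849 = 281.02 mm.
From the linear strain diagram with ε_cu = 0.003: ε_t = 0.003 (d − c)/c = 0.003 × (680 − 281.02)/281.02 = 0.00426.
ε_t is between 0.004 and 0.005 — transition zone.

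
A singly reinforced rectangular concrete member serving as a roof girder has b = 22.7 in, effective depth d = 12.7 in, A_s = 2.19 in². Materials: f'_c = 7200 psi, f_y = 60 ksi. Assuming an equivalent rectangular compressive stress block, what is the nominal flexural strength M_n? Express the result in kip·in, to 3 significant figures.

T = A_s f_y = 2.19 × 60 = 131.4 kips.
a = T/(0.85 f'_c b) = 131.4/(0.85 × 7.2 × 22.7) = 0.946 in.
M_n = T(d − a/2) = 131.4 × (12.7 − 0.473) = 1606.6 kip·in.

M_n ≈ 1610 kip·in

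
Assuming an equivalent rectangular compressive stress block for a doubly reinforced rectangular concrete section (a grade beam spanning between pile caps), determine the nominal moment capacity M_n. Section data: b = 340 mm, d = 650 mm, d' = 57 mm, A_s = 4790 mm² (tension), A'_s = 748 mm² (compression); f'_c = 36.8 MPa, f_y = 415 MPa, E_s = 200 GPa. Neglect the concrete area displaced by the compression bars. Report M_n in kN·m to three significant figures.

Assume both tension and compression steel yield.
Net tension couple steel: A_s − A'_s = 4042 mm².
a = (A_s − A'_s) f_y / (0.85 f'_c b) = 1677430/(0.85 × 36.8 × 340) = 157.72 mm.
c = a/β₁ = 157.72/0.787 = 200.41 mm; ε'_s = 0.003(c − d')/c = 0.0021 ≥ f_y/E_s = 0.0021, so compression steel does yield.
M_n = (A_s − A'_s) f_y (d − a/2) + A'_s f_y (d − d') = [1677430 × (650 − 78.86) + 310420 × (650 − 57)] × 10⁻⁶ = 958.05 + 184.08 = 1142.13 kN·m.

M_n ≈ 1140 kN·m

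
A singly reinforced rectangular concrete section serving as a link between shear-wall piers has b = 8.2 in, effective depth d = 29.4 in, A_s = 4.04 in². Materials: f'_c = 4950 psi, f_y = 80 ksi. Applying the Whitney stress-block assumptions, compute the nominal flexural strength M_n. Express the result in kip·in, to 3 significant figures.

T = A_s f_y = 4.04 × 80 = 323.2 kips.
a = T/(0.85 f'_c b) = 323.2/(0.85 × 4.95 × 8.2) = 9.368 in.
M_n = T(d − a/2) = 323.2 × (29.4 − 4.684) = 7988.2 kip·in.

M_n ≈ 7990 kip·in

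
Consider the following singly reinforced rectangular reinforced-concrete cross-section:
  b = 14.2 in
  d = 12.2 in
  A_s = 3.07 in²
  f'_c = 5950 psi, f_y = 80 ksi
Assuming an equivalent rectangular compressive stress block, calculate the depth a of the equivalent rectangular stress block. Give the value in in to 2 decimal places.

a ≈ 3.42 in

T = A_s f_y = 3.07 × 80 = 245.6 kips.
a = T/(0.85 f'_c b) = 245.6/(0.85 × 5.95 × 14.2) = 3.42 in.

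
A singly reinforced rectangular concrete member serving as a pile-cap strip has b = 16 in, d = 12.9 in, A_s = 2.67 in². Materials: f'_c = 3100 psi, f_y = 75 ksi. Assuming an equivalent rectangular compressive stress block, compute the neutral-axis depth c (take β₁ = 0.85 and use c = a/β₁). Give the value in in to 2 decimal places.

c ≈ 5.59 in

T = A_s f_y = 2.67 × 75 = 200.25 kips.
a = T/(0.85 f'_c b) = 200.25/(0.85 × 3.1 × 16) = 4.7498 in.
With β₁ = 0.85, c = a/β₁ = 4.7498/0.85 = 5.59 in.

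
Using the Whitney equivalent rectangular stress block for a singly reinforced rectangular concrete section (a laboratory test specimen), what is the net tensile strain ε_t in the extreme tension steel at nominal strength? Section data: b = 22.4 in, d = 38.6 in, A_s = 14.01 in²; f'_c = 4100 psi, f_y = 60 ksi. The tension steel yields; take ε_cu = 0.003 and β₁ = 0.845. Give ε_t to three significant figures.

a = A_s f_y/(0.85 f'_c b) = 10.768 in.
β₁ = 0.845, so c = a/β₁ = 10.768/0.845 = 12.743 in.
From the linear strain diagram with ε_cu = 0.003: ε_t = 0.003 (d − c)/c = 0.003 × (38.6 − 12.743)/12.743 = 0.00609.
Since ε_t ≥ 0.005, the section is tension-controlled.

ε_t ≈ 0.00609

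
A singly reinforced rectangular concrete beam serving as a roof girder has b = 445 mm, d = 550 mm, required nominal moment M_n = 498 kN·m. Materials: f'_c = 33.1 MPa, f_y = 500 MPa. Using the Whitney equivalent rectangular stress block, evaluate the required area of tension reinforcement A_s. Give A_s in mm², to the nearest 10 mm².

With M_n = 0.85 f'_c a b (d − a/2), solve the quadratic for a:
a = d − √(d² − 2M_n/(0.85 f'_c b)) = 550 − √(550² − 2 × 498×10⁶/(0.85 × 33.1 × 445)) = 77.83 mm.
A_s = 0.85 f'_c a b / f_y = 0.85 × 33.1 × 77.83 × 445 / 500 = 1948.9 mm².

A_s ≈ 1950 mm²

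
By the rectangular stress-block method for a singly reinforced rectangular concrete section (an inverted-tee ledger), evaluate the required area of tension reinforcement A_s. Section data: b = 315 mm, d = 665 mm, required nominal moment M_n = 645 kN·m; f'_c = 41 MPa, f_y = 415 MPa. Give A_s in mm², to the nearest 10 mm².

A_s ≈ 2520 mm²

With M_n = 0.85 f'_c a b (d − a/2), solve the quadratic for a:
a = d − √(d² − 2M_n/(0.85 f'_c b)) = 665 − √(665² − 2 × 645×10⁶/(0.85 × 41 × 315)) = 95.16 mm.
A_s = 0.85 f'_c a b / f_y = 0.85 × 41 × 95.16 × 315 / 415 = 2517.2 mm².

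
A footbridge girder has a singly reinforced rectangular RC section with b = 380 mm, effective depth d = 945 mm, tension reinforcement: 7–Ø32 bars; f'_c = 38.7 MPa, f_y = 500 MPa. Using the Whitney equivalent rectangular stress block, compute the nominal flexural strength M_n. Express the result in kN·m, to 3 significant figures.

A_s = 7 × 804 = 5628 mm².
T = A_s f_y = 5628 × 500 = 2814000 N = 2814 kN.
From C = T: a = T/(0.85 f'_c b) = 2814000/(0.85 × 38.7 × 380) = 225.12 mm.
M_n = T(d − a/2) = 2814 kN × (945 − 112.56) mm = 2342.49 kN·m.

M_n ≈ 2340 kN·m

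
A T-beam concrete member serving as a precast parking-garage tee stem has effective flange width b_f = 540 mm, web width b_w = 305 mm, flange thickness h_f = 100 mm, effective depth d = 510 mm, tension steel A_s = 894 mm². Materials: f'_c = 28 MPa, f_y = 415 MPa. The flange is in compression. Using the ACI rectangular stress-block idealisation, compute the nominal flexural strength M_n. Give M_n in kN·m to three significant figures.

M_n ≈ 184 kN·m

Tension: T = A_s f_y = 894 × 415 = 371010 N.
Try a within the flange: a = T/(0.85 f'_c b_f) = 371010/(0.85 × 28 × 540) = 28.87 mm.
Since a = 28.87 ≤ h_f = 100 mm, the stress block lies entirely in the flange; analyse as a rectangular beam of width b_f.
M_n = T(d − a/2) = 371010 × (510 − 14.435) = 183.86 × 10⁶ N·mm.
M_n = 183.86 kN·m.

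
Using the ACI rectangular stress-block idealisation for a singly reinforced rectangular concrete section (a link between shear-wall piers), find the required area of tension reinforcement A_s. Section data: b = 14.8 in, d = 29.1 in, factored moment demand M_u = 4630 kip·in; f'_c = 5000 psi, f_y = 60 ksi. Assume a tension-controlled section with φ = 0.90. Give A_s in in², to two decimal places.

M_n = M_u/φ = 4630/0.90 = 5144.44 kip·in.
From M_n = 0.85 f'_c a b (d − a/2):
a = d − √(d² − 2M_n/(0.85 f'_c b)) = 29.1 − √(29.1² − 2 × 5144.44/(0.85 × 5 × 14.8)) = 2.961 in.
A_s = 0.85 f'_c a b / f_y = 0.85 × 5 × 2.961 × 14.8 / 60 = 3.104 in².

A_s ≈ 3.10 in²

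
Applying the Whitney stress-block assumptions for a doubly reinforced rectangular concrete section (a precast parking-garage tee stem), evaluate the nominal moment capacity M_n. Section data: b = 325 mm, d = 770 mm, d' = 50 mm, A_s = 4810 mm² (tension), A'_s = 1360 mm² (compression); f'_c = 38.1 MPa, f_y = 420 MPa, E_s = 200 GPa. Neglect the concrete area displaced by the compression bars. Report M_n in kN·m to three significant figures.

Assume both tension and compression steel yield.
Net tension couple steel: A_s − A'_s = 3450 mm².
a = (A_s − A'_s) f_y / (0.85 f'_c b) = 1449000/(0.85 × 38.1 × 325) = 137.67 mm.
c = a/β₁ = 137.67/0.778 = 176.95 mm; ε'_s = 0.003(c − d')/c = 0.0022 ≥ f_y/E_s = 0.0021, so compression steel does yield.
M_n = (A_s − A'_s) f_y (d − a/2) + A'_s f_y (d − d') = [1449000 × (770 − 68.835) + 571200 × (770 − 50)] × 10⁻⁶ = 1015.99 + 411.26 = 1427.25 kN·m.

M_n ≈ 1430 kN·m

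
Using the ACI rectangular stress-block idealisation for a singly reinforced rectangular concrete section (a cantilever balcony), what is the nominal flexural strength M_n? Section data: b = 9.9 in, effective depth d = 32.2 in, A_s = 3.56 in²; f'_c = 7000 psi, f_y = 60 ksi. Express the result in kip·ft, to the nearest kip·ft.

M_n ≈ 541 kip·ft

T = A_s f_y = 3.56 × 60 = 213.6 kips.
a = T/(0.85 f'_c b) = 213.6/(0.85 × 7 × 9.9) = 3.626 in.
M_n = T(d − a/2) = 213.6 × (32.2 − 1.813) = 6490.7 kip·in = 6490.7/12 = 540.89 kip·ft.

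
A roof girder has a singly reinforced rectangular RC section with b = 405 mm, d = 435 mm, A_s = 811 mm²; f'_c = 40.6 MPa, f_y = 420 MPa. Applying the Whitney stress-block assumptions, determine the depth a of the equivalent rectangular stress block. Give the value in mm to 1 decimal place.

a ≈ 24.4 mm

T = A_s f_y = 811 × 420 = 340620 N = 340.62 kN.
Setting C = 0.85 f'_c a b equal to T: a = 340620/(0.85 × 40.6 × 405) = 24.4 mm.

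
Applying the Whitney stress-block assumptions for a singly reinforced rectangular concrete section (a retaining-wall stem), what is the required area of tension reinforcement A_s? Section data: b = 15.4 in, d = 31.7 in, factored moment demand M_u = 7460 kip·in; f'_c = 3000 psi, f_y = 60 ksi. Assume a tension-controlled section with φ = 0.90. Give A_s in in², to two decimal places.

A_s ≈ 4.95 in²

M_n = M_u/φ = 7460/0.90 = 8288.89 kip·in.
From M_n = 0.85 f'_c a b (d − a/2):
a = d − √(d² − 2M_n/(0.85 f'_c b)) = 31.7 − √(31.7² − 2 × 8288.89/(0.85 × 3 × 15.4)) = 7.560 in.
A_s = 0.85 f'_c a b / f_y = 0.85 × 3 × 7.560 × 15.4 / 60 = 4.948 in².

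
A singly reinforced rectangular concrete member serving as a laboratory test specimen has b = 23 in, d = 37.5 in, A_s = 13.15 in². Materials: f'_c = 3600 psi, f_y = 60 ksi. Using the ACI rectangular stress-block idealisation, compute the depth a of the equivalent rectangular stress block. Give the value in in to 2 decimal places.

a ≈ 11.21 in

T = A_s f_y = 13.15 × 60 = 789 kips.
a = T/(0.85 f'_c b) = 789/(0.85 × 3.6 × 23) = 11.21 in.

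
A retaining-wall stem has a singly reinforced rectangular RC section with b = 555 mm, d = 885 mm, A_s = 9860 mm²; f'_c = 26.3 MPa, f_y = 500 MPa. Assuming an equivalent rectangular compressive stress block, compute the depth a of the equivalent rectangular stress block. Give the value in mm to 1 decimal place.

T = A_s f_y = 9860 × 500 = 4930000 N = 4930 kN.
Setting C = 0.85 f'_c a b equal to T: a = 4930000/(0.85 × 26.3 × 555) = 397.4 mm.

a ≈ 397.4 mm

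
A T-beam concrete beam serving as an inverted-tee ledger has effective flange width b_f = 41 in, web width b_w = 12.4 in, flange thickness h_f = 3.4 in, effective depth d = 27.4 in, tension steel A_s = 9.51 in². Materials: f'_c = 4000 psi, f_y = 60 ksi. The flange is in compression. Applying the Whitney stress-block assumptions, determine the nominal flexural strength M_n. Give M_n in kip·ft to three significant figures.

M_n ≈ 1200 kip·ft

Tension: T = A_s f_y = 9.51 × 60 = 570.6 kips.
Try a within the flange: a = T/(0.85 f'_c b_f) = 570.6/(0.85 × 4 × 41) = 4.093 in.
a = 4.093 > h_f = 3.4 in: the block extends into the web. Split into flange-overhang and web parts.
C_f = 0.85 f'_c (b_f − b_w) h_f = 0.85 × 4 × (41 − 12.4) × 3.4 = 330.6 kips.
Remaining web compression depth: a_w = (T − C_f)/(0.85 f'_c b_w) = (570.6 − 330.6)/(0.85 × 4 × 12.4) = 5.693 in.
M_n = C_f(d − h_f/2) + (T − C_f)(d − a_w/2) = 330.6 × (27.4 − 1.7) + 240 × (27.4 − 2.8465) = 8496.4 + 5892.8 = 14389.2 kip·in.
M_n = 14389.2/12 = 1199.10 kip·ft.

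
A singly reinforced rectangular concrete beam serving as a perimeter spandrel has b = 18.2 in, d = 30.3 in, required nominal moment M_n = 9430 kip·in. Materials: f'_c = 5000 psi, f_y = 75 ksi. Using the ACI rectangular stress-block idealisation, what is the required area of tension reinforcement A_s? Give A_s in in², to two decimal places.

A_s ≈ 4.47 in²

From M_n = 0.85 f'_c a b (d − a/2):
a = d − √(d² − 2M_n/(0.85 f'_c b)) = 30.3 − √(30.3² − 2 × 9430/(0.85 × 5 × 18.2)) = 4.333 in.
A_s = 0.85 f'_c a b / f_y = 0.85 × 5 × 4.333 × 18.2 / 75 = 4.469 in².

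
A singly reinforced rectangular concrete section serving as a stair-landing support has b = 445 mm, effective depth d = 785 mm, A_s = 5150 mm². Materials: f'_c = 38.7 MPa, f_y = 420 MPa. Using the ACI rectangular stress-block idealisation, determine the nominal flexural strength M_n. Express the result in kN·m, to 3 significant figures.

M_n ≈ 1540 kN·m

T = A_s f_y = 5150 × 420 = 2163000 N = 2163 kN.
From C = T: a = T/(0.85 f'_c b) = 2163000/(0.85 × 38.7 × 445) = 147.76 mm.
M_n = T(d − a/2) = 2163 kN × (785 − 73.88) mm = 1538.15 kN·m.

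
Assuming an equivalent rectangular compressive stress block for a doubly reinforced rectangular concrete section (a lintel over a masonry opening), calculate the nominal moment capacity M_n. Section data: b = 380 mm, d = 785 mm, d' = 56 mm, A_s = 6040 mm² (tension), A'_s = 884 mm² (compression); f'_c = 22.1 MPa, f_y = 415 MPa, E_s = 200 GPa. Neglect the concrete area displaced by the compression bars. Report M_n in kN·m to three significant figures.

Assume both tension and compression steel yield.
Net tension couple steel: A_s − A'_s = 5156 mm².
a = (A_s − A'_s) f_y / (0.85 f'_c b) = 2139740/(0.85 × 22.1 × 380) = 299.75 mm.
c = a/β₁ = 299.75/0.85 = 352.65 mm; ε'_s = 0.003(c − d')/c = 0.0025 ≥ f_y/E_s = 0.0021, so compression steel does yield.
M_n = (A_s − A'_s) f_y (d − a/2) + A'_s f_y (d − d') = [2139740 × (785 − 149.875) + 366860 × (785 − 56)] × 10⁻⁶ = 1359.00 + 267.44 = 1626.44 kN·m.

M_n ≈ 1630 kN·m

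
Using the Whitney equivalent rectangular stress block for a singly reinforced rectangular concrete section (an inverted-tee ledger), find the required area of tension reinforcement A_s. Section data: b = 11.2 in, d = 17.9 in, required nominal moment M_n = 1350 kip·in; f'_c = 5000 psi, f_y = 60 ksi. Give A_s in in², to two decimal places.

From M_n = 0.85 f'_c a b (d − a/2):
a = d − √(d² − 2M_n/(0.85 f'_c b)) = 17.9 − √(17.9² − 2 × 1350/(0.85 × 5 × 11.2)) = 1.662 in.
A_s = 0.85 f'_c a b / f_y = 0.85 × 5 × 1.662 × 11.2 / 60 = 1.319 in².

A_s ≈ 1.32 in²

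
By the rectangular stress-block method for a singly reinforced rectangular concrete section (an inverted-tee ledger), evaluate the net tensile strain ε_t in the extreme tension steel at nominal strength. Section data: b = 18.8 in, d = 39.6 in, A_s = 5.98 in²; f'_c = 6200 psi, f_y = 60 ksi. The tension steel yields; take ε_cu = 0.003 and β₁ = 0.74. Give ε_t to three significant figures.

ε_t ≈ 0.0213

a = A_s f_y/(0.85 f'_c b) = 3.621 in.
β₁ = 0.74, so c = a/β₁ = 3.621/0.74 = 4.893 in.
From the linear strain diagram with ε_cu = 0.003: ε_t = 0.003 (d − c)/c = 0.003 × (39.6 − 4.893)/4.893 = 0.0213.
Since ε_t ≥ 0.005, the section is tension-controlled.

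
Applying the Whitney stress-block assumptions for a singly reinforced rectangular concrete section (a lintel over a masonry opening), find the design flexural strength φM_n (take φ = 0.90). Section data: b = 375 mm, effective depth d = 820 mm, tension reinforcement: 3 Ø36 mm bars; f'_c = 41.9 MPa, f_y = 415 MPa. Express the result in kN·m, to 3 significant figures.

A_s = 3 × 1018 = 3054 mm².
T = A_s f_y = 3054 × 415 = 1267410 N = 1267.41 kN.
From C = T: a = T/(0.85 f'_c b) = 1267410/(0.85 × 41.9 × 375) = 94.90 mm.
M_n = T(d − a/2) = 1267.41 kN × (820 − 47.45) mm = 979.14 kN·m.
φM_n = 0.90 × 979.14 = 881.23 kN·m.

φM_n ≈ 881 kN·m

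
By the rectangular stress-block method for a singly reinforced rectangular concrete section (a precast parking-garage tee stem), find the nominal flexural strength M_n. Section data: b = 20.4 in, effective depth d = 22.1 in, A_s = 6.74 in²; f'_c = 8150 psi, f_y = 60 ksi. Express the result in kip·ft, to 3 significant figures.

M_n ≈ 697 kip·ft

T = A_s f_y = 6.74 × 60 = 404.4 kips.
a = T/(0.85 f'_c b) = 404.4/(0.85 × 8.15 × 20.4) = 2.862 in.
M_n = T(d − a/2) = 404.4 × (22.1 − 1.431) = 8358.5 kip·in = 8358.5/12 = 696.54 kip·ft.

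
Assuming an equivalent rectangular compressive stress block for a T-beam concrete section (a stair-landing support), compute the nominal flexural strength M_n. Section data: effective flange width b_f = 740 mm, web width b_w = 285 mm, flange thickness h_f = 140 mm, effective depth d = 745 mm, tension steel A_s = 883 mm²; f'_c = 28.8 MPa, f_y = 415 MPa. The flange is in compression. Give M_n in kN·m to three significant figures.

Tension: T = A_s f_y = 883 × 415 = 366445 N.
Try a within the flange: a = T/(0.85 f'_c b_f) = 366445/(0.85 × 28.8 × 740) = 20.23 mm.
Since a = 20.23 ≤ h_f = 140 mm, the stress block lies entirely in the flange; analyse as a rectangular beam of width b_f.
M_n = T(d − a/2) = 366445 × (745 − 10.115) = 269.29 × 10⁶ N·mm.
M_n = 269.29 kN·m.

M_n ≈ 269 kN·m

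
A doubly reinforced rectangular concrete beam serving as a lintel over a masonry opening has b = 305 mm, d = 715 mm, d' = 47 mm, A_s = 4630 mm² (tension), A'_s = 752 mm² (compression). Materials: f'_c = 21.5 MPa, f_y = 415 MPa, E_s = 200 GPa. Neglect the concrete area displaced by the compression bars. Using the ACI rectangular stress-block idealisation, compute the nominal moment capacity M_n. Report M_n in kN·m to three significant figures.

M_n ≈ 1130 kN·m

Assume both tension and compression steel yield.
Net tension couple steel: A_s − A'_s = 3878 mm².
a = (A_s − A'_s) f_y / (0.85 f'_c b) = 1609370/(0.85 × 21.5 × 305) = 288.73 mm.
c = a/β₁ = 288.73/0.85 = 339.68 mm; ε'_s = 0.003(c − d')/c = 0.0026 ≥ f_y/E_s = 0.0021, so compression steel does yield.
M_n = (A_s − A'_s) f_y (d − a/2) + A'_s f_y (d − d') = [1609370 × (715 − 144.365) + 312080 × (715 − 47)] × 10⁻⁶ = 918.36 + 208.47 = 1126.83 kN·m.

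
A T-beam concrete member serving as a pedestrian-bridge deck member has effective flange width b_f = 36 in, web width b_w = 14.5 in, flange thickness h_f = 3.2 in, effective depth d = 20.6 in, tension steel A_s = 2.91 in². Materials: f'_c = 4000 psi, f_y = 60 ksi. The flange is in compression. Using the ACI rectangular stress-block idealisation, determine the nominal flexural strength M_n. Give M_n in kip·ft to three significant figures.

Tension: T = A_s f_y = 2.91 × 60 = 174.6 kips.
Try a within the flange: a = T/(0.85 f'_c b_f) = 174.6/(0.85 × 4 × 36) = 1.426 in.
Since a = 1.426 ≤ h_f = 3.2 in, the stress block lies entirely in the flange; analyse as a rectangular beam of width b_f.
M_n = T(d − a/2) = 174.6 × (20.6 − 0.713) = 3472.3 kip·in.
M_n = 3472.3/12 = 289.36 kip·ft.

M_n ≈ 289 kip·ft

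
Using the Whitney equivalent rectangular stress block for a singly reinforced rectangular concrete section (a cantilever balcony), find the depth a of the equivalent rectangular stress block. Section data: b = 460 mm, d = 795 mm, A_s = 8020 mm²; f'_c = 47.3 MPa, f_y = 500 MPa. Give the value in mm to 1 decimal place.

a ≈ 216.8 mm

T = A_s f_y = 8020 × 500 = 4010000 N = 4010 kN.
Setting C = 0.85 f'_c a b equal to T: a = 4010000/(0.85 × 47.3 × 460) = 216.8 mm.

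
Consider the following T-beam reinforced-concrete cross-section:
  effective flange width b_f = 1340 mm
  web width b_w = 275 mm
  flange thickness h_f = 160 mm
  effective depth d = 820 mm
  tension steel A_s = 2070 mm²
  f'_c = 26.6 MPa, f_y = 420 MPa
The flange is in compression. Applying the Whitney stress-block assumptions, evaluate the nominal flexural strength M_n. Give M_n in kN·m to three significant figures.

M_n ≈ 700 kN·m

Tension: T = A_s f_y = 2070 × 420 = 869400 N.
Try a within the flange: a = T/(0.85 f'_c b_f) = 869400/(0.85 × 26.6 × 1340) = 28.70 mm.
Since a = 28.70 ≤ h_f = 160 mm, the stress block lies entirely in the flange; analyse as a rectangular beam of width b_f.
M_n = T(d − a/2) = 869400 × (820 − 14.35) = 700.43 × 10⁶ N·mm.
M_n = 700.43 kN·m.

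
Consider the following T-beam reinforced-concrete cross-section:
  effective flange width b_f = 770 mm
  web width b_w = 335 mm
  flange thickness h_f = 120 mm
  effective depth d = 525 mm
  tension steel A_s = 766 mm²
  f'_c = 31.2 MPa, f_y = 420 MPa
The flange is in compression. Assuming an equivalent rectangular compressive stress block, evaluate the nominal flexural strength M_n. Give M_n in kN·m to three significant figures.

M_n ≈ 166 kN·m

Tension: T = A_s f_y = 766 × 420 = 321720 N.
Try a within the flange: a = T/(0.85 f'_c b_f) = 321720/(0.85 × 31.2 × 770) = 15.75 mm.
Since a = 15.75 ≤ h_f = 120 mm, the stress block lies entirely in the flange; analyse as a rectangular beam of width b_f.
M_n = T(d − a/2) = 321720 × (525 − 7.875) = 166.37 × 10⁶ N·mm.
M_n = 166.37 kN·m.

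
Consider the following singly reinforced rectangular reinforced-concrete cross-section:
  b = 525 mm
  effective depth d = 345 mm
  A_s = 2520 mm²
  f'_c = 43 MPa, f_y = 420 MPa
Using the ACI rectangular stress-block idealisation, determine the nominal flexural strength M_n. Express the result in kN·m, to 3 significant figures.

M_n ≈ 336 kN·m

T = A_s f_y = 2520 × 420 = 1058400 N = 1058.4 kN.
From C = T: a = T/(0.85 f'_c b) = 1058400/(0.85 × 43 × 525) = 55.16 mm.
M_n = T(d − a/2) = 1058.4 kN × (345 − 27.58) mm = 335.96 kN·m.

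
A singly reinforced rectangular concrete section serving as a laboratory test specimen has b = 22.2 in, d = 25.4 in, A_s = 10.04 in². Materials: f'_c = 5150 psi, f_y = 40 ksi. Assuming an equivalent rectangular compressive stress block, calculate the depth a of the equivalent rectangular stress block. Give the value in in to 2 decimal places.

T = A_s f_y = 10.04 × 40 = 401.6 kips.
a = T/(0.85 f'_c b) = 401.6/(0.85 × 5.15 × 22.2) = 4.13 in.

a ≈ 4.13 in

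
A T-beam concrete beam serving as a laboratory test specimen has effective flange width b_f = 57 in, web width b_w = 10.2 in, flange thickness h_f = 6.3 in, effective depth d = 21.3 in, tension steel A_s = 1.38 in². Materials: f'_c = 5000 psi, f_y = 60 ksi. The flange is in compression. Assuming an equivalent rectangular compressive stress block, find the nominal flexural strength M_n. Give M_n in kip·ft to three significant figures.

M_n ≈ 146 kip·ft

Tension: T = A_s f_y = 1.38 × 60 = 82.8 kips.
Try a within the flange: a = T/(0.85 f'_c b_f) = 82.8/(0.85 × 5 × 57) = 0.342 in.
Since a = 0.342 ≤ h_f = 6.3 in, the stress block lies entirely in the flange; analyse as a rectangular beam of width b_f.
M_n = T(d − a/2) = 82.8 × (21.3 − 0.171) = 1749.5 kip·in.
M_n = 1749.5/12 = 145.79 kip·ft.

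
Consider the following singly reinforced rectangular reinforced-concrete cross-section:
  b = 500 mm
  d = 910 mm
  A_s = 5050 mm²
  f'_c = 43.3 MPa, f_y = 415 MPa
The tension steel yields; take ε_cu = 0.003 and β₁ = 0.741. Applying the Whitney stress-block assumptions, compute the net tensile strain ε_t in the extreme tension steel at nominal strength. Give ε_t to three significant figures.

ε_t ≈ 0.0148

a = A_s f_y/(0.85 f'_c b) = 113.88 mm.
β₁ = 0.741, so c = a/β₁ = 113.88/0.741 = 153.68 mm.
From the linear strain diagram with ε_cu = 0.003: ε_t = 0.003 (d − c)/c = 0.003 × (910 − 153.68)/153.68 = 0.0148.
Since ε_t ≥ 0.005, the section is tension-controlled.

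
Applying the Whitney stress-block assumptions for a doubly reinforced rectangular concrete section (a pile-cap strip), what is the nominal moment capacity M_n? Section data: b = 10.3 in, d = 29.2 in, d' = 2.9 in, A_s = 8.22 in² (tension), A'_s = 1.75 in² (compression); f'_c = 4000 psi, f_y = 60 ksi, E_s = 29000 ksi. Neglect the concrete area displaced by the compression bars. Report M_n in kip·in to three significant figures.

M_n ≈ 11900 kip·in

Assume both steels yield.
a = (A_s − A'_s) f_y/(0.85 f'_c b) = (8.22 − 1.75) × 60/(0.85 × 4 × 10.3) = 11.085 in.
c = a/β₁ = 11.085/0.85 = 13.041 in; ε'_s = 0.003(c − d')/c = 0.0023 ≥ ε_y = 0.0021, so the compression steel yields.
M_n = (A_s − A'_s) f_y (d − a/2) + A'_s f_y (d − d') = 388.2 × (29.2 − 5.5425) + 105 × (29.2 − 2.9) = 9183.8 + 2761.5 = 11945.3 kip·in.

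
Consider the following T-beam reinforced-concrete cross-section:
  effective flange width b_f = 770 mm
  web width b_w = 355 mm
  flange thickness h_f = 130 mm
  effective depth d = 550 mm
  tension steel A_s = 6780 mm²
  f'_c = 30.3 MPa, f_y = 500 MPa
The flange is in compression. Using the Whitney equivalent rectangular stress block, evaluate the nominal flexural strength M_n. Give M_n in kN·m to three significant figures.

Tension: T = A_s f_y = 6780 × 500 = 3390000 N.
Try a within the flange: a = T/(0.85 f'_c b_f) = 3390000/(0.85 × 30.3 × 770) = 170.94 mm.
a = 170.94 > h_f = 130 mm: the block extends into the web. Split into flange-overhang and web parts.
C_f = 0.85 f'_c (b_f − b_w) h_f = 0.85 × 30.3 × (770 − 355) × 130 = 1389482 N.
Remaining web compression depth: a_w = (T − C_f)/(0.85 f'_c b_w) = (3390000 − 1389482)/(0.85 × 30.3 × 355) = 218.80 mm.
M_n = C_f(d − h_f/2) + (T − C_f)(d − a_w/2) = 1389482 × (550 − 65) + 2000518 × (550 − 109.4) = 673.90 + 881.43 = 1555.33 × 10⁶ N·mm.
M_n = 1555.33 kN·m.

M_n ≈ 1560 kN·m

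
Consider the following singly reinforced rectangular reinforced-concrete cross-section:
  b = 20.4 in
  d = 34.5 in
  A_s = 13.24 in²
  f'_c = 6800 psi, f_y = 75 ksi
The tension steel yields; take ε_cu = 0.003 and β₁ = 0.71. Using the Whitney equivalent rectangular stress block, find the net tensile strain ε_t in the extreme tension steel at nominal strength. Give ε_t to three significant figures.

ε_t ≈ 0.00573

a = A_s f_y/(0.85 f'_c b) = 8.422 in.
β₁ = 0.71, so c = a/β₁ = 8.422/0.71 = 11.862 in.
From the linear strain diagram with ε_cu = 0.003: ε_t = 0.003 (d − c)/c = 0.003 × (34.5 − 11.862)/11.862 = 0.00573.
Since ε_t ≥ 0.005, the section is tension-controlled.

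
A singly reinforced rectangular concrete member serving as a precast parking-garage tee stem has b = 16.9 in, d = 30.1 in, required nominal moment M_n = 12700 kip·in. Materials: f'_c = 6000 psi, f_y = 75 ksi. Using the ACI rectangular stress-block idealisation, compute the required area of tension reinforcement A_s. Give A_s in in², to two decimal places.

A_s ≈ 6.18 in²

From M_n = 0.85 f'_c a b (d − a/2):
a = d − √(d² − 2M_n/(0.85 f'_c b)) = 30.1 − √(30.1² − 2 × 12700/(0.85 × 6 × 16.9)) = 5.375 in.
A_s = 0.85 f'_c a b / f_y = 0.85 × 6 × 5.375 × 16.9 / 75 = 6.177 in².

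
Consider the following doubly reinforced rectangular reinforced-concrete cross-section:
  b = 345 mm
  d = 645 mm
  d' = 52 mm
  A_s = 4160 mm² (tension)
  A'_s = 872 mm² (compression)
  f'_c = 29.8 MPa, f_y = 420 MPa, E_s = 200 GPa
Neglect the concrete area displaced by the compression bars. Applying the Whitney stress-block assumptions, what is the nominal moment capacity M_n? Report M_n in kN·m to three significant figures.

Assume both tension and compression steel yield.
Net tension couple steel: A_s − A'_s = 3288 mm².
a = (A_s − A'_s) f_y / (0.85 f'_c b) = 1380960/(0.85 × 29.8 × 345) = 158.03 mm.
c = a/β₁ = 158.03/0.837 = 188.81 mm; ε'_s = 0.003(c − d')/c = 0.0022 ≥ f_y/E_s = 0.0021, so compression steel does yield.
M_n = (A_s − A'_s) f_y (d − a/2) + A'_s f_y (d − d') = [1380960 × (645 − 79.015) + 366240 × (645 − 52)] × 10⁻⁶ = 781.60 + 217.18 = 998.78 kN·m.

M_n ≈ 999 kN·m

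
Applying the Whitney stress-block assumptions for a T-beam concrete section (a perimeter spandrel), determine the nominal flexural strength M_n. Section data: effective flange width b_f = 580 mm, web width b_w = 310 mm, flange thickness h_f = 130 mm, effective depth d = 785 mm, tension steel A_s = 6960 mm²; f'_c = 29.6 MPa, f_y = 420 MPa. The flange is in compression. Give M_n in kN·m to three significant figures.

M_n ≈ 1970 kN·m

Tension: T = A_s f_y = 6960 × 420 = 2923200 N.
Try a within the flange: a = T/(0.85 f'_c b_f) = 2923200/(0.85 × 29.6 × 580) = 200.32 mm.
a = 200.32 > h_f = 130 mm: the block extends into the web. Split into flange-overhang and web parts.
C_f = 0.85 f'_c (b_f − b_w) h_f = 0.85 × 29.6 × (580 − 310) × 130 = 883116 N.
Remaining web compression depth: a_w = (T − C_f)/(0.85 f'_c b_w) = (2923200 − 883116)/(0.85 × 29.6 × 310) = 261.56 mm.
M_n = C_f(d − h_f/2) + (T − C_f)(d − a_w/2) = 883116 × (785 − 65) + 2040084 × (785 − 130.78) = 635.84 + 1334.66 = 1970.50 × 10⁶ N·mm.
M_n = 1970.50 kN·m.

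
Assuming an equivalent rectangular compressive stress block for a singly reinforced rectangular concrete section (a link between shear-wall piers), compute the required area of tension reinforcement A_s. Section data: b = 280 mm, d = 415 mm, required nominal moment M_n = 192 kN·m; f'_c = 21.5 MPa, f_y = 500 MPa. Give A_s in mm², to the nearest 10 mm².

A_s ≈ 1060 mm²

With M_n = 0.85 f'_c a b (d − a/2), solve the quadratic for a:
a = d − √(d² − 2M_n/(0.85 f'_c b)) = 415 − √(415² − 2 × 192×10⁶/(0.85 × 21.5 × 280)) = 103.26 mm.
A_s = 0.85 f'_c a b / f_y = 0.85 × 21.5 × 103.26 × 280 / 500 = 1056.8 mm².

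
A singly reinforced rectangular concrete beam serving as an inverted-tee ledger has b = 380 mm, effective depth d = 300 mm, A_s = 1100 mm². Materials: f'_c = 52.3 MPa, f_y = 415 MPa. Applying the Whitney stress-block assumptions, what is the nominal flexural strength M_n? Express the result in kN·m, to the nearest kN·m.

M_n ≈ 131 kN·m

T = A_s f_y = 1100 × 415 = 456500 N = 456.5 kN.
From C = T: a = T/(0.85 f'_c b) = 456500/(0.85 × 52.3 × 380) = 27.02 mm.
M_n = T(d − a/2) = 456.5 kN × (300 − 13.51) mm = 130.78 kN·m.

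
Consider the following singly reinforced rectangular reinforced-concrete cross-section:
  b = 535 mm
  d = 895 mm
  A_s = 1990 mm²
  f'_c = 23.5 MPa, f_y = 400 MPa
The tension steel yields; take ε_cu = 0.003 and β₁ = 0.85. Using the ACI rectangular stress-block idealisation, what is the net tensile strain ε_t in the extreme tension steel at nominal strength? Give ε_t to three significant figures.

ε_t ≈ 0.0276

a = A_s f_y/(0.85 f'_c b) = 74.49 mm.
β₁ = 0.85, so c = a/β₁ = 74.49/0.85 = 87.64 mm.
From the linear strain diagram with ε_cu = 0.003: ε_t = 0.003 (d − c)/c = 0.003 × (895 − 87.64)/87.64 = 0.0276.
Since ε_t ≥ 0.005, the section is tension-controlled.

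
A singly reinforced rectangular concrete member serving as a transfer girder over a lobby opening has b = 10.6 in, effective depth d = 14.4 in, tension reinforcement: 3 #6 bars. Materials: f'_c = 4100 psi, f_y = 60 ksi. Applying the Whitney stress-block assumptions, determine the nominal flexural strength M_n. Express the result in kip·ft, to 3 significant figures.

M_n ≈ 88.0 kip·ft

A_s = 3 × 0.44 = 1.32 in².
T = A_s f_y = 1.32 × 60 = 79.2 kips.
a = T/(0.85 f'_c b) = 79.2/(0.85 × 4.1 × 10.6) = 2.144 in.
M_n = T(d − a/2) = 79.2 × (14.4 − 1.072) = 1055.6 kip·in = 1055.6/12 = 87.97 kip·ft.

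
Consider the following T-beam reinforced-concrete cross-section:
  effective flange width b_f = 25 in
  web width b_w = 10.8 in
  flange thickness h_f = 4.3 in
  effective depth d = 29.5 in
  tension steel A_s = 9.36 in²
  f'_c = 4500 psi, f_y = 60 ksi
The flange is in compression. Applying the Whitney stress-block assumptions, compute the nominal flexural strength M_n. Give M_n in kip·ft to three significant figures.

Tension: T = A_s f_y = 9.36 × 60 = 561.6 kips.
Try a within the flange: a = T/(0.85 f'_c b_f) = 561.6/(0.85 × 4.5 × 25) = 5.873 in.
a = 5.873 > h_f = 4.3 in: the block extends into the web. Split into flange-overhang and web parts.
C_f = 0.85 f'_c (b_f − b_w) h_f = 0.85 × 4.5 × (25 − 10.8) × 4.3 = 233.6 kips.
Remaining web compression depth: a_w = (T − C_f)/(0.85 f'_c b_w) = (561.6 − 233.6)/(0.85 × 4.5 × 10.8) = 7.940 in.
M_n = C_f(d − h_f/2) + (T − C_f)(d − a_w/2) = 233.6 × (29.5 − 2.15) + 328 × (29.5 − 3.97) = 6389.0 + 8373.8 = 14762.8 kip·in.
M_n = 14762.8/12 = 1230.23 kip·ft.

M_n ≈ 1230 kip·ft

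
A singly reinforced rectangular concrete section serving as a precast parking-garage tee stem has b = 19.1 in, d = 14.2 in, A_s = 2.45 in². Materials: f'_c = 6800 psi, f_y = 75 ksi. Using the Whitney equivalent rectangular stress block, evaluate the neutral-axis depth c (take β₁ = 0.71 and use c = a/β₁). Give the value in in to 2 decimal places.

c ≈ 2.34 in

T = A_s f_y = 2.45 × 75 = 183.75 kips.
a = T/(0.85 f'_c b) = 183.75/(0.85 × 6.8 × 19.1) = 1.6644 in.
With β₁ = 0.71, c = a/β₁ = 1.6644/0.71 = 2.34 in.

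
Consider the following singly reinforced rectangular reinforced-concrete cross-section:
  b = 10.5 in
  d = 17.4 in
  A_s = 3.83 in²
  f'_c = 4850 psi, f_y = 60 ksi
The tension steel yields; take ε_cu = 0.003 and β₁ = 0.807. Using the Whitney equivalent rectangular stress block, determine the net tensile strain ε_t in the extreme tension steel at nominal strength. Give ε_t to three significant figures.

a = A_s f_y/(0.85 f'_c b) = 5.309 in.
β₁ = 0.807, so c = a/β₁ = 5.309/0.807 = 6.579 in.
From the linear strain diagram with ε_cu = 0.003: ε_t = 0.003 (d − c)/c = 0.003 × (17.4 − 6.579)/6.579 = 0.00493.
ε_t is between 0.004 and 0.005 — transition zone.

ε_t ≈ 0.00493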